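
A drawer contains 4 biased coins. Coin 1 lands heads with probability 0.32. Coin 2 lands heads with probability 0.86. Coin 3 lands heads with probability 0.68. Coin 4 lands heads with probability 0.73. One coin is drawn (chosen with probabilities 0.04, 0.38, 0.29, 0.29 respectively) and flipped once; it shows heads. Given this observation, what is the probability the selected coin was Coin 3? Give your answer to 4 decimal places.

Tabulate prior·likelihood by source: [1] prior 0.04, lik 0.32, product 0.01280; [2] prior 0.38, lik 0.86, product 0.3268; [3] prior 0.29, lik 0.68, product 0.1972; [4] prior 0.29, lik 0.73, product 0.2117.
Normalizing constant = 0.74850; the posterior for Coin 3 is its product over the sum, 0.1972/0.74850 = 0.2635.

Posterior probability ≈ 0.2635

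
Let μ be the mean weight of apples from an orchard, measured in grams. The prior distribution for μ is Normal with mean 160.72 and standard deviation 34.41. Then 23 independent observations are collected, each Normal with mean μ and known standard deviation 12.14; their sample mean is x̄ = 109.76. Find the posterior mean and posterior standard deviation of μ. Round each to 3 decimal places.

Prior precision 1/τ₀² = 1/34.41² = 0.00084456; data precision n/σ² = 23/12.14² = 0.156060.
Posterior precision = 0.00084456 + 0.156060 = 0.156904, giving posterior SD = 1/√0.156904 = 2.525.
Posterior mean = (0.00084456·160.72 + 0.156060·109.76) / 0.156904 = 110.034.

Posterior mean ≈ 110.034; posterior SD ≈ 2.525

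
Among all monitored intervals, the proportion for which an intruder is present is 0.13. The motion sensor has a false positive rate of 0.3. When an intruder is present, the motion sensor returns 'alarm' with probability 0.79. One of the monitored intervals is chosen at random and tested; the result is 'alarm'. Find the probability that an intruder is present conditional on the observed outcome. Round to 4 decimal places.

Let H be the event that an intruder is present. P(H) = 0.13, so P(¬H) = 0.87. With E the 'alarm' result, P(E|H) = 0.79 and P(E|¬H) = 0.3.
P(E) = 0.79·0.13 + 0.3·0.87 = 0.10270 + 0.26100 = 0.36370.
By Bayes' theorem, P(H|E) = 0.10270 / 0.36370 = 0.2824.

P(H | E) ≈ 0.2824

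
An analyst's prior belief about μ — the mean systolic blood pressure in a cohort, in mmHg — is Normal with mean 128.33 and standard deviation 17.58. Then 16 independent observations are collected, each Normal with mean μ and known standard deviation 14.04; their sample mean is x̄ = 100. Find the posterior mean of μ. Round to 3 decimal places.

Posterior mean ≈ 101.086

Prior precision 1/τ₀² = 1/17.58² = 0.00323566; data precision n/σ² = 16/14.04² = 0.0811682.
Posterior precision = 0.00323566 + 0.0811682 = 0.0844038.
Posterior mean = (0.00323566·128.33 + 0.0811682·100) / 0.0844038 = 101.086.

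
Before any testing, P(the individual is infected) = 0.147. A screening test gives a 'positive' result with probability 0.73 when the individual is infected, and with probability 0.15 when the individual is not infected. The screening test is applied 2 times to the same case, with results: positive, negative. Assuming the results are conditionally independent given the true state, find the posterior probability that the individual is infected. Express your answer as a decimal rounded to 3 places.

With H the event that the individual is infected, the joint likelihood of the observed sequence is P(data|H) = 0.73·0.27 = 0.19710 and P(data|¬H) = 0.15·0.85 = 0.12750.
Bayes: P(H|data) = 0.147·0.19710 / (0.147·0.19710 + 0.853·0.12750) = 0.028974/0.13773 = 0.2104.

Posterior P(H) ≈ 0.210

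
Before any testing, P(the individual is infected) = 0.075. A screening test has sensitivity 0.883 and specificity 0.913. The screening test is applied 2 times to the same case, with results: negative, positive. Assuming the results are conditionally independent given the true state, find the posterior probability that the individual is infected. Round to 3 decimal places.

Posterior P(H) ≈ 0.095

With H the event that the individual is infected, the joint likelihood of the observed sequence is P(data|H) = 0.117·0.883 = 0.10331 and P(data|¬H) = 0.913·0.087 = 0.079431.
Bayes: P(H|data) = 0.075·0.10331 / (0.075·0.10331 + 0.925·0.079431) = 0.0077483/0.081222 = 0.0954.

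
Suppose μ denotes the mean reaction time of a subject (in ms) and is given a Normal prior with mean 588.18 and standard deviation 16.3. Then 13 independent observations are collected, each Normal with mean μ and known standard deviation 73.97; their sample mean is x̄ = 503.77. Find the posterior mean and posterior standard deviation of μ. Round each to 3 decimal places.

Prior precision 1/τ₀² = 1/16.3² = 0.00376378; data precision n/σ² = 13/73.97² = 0.00237592.
Posterior precision = 0.00376378 + 0.00237592 = 0.00613971, giving posterior SD = 1/√0.00613971 = 12.762.
Posterior mean = (0.00376378·588.18 + 0.00237592·503.77) / 0.00613971 = 555.515.

Posterior mean ≈ 555.515; posterior SD ≈ 12.762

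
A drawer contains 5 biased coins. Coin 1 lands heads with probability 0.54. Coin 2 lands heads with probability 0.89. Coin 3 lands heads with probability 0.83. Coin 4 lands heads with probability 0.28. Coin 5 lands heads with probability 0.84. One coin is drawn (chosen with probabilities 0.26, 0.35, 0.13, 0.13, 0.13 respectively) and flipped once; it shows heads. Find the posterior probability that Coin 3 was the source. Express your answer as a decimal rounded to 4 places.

Tabulate prior·likelihood by source: [1] prior 0.26, lik 0.54, product 0.1404; [2] prior 0.35, lik 0.89, product 0.3115; [3] prior 0.13, lik 0.83, product 0.1079; [4] prior 0.13, lik 0.28, product 0.03640; [5] prior 0.13, lik 0.84, product 0.1092.
Normalizing constant = 0.70540; the posterior for Coin 3 is its product over the sum, 0.1079/0.70540 = 0.1530.

Posterior probability ≈ 0.1530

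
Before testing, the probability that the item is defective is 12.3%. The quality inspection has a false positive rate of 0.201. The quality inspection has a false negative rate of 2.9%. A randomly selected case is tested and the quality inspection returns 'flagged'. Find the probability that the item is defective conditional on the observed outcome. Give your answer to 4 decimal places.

P(H | E) ≈ 0.4039

Write H for 'the item is defective'. Prior odds H:¬H = 0.123/0.877 = 0.14025. For the 'flagged' outcome, the likelihood ratio is 0.971/0.201 = 4.8308.
Posterior odds = 0.14025 × 4.8308 = 0.67753, so P(H|E) = 0.67753/(1+0.67753) = 0.4039.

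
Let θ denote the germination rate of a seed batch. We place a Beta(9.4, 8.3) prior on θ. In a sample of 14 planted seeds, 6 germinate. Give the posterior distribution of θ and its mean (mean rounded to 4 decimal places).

Observing 6 successes and 8 failures updates Beta(9.4, 8.3) by adding the success and failure counts to the two shape parameters: α = 9.4+6 = 15.4, β = 8.3+8 = 16.3.
E[θ | data] = 15.4/(15.4+16.3) = 0.4858.

Posterior: Beta(15.4, 16.3); mean ≈ 0.4858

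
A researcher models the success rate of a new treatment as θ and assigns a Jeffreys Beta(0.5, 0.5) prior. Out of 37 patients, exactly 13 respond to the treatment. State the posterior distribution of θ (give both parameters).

Observing 13 successes and 24 failures updates Beta(0.5, 0.5) by adding the success and failure counts to the two shape parameters: α = 0.5+13 = 13.5, β = 0.5+24 = 24.5.

Posterior: Beta(13.5, 24.5)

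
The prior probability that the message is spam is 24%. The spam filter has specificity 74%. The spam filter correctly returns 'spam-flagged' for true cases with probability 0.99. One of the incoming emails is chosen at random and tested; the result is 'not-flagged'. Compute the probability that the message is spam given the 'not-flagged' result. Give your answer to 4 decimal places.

P(H | E) ≈ 0.0042

Write H for 'the message is spam'. Prior odds H:¬H = 0.24/0.76 = 0.31579. For the 'not-flagged' outcome, the likelihood ratio is 0.01/0.74 = 0.013514.
Posterior odds = 0.31579 × 0.013514 = 0.0042674, so P(H|E) = 0.0042674/(1+0.0042674) = 0.0042.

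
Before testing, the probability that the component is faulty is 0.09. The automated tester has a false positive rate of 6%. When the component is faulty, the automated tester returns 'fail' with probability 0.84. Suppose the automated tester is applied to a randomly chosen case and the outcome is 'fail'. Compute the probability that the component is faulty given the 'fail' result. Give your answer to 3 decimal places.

Write H for 'the component is faulty'. Prior odds H:¬H = 0.09/0.91 = 0.098901. For the 'fail' outcome, the likelihood ratio is 0.84/0.06 = 14.000.
Posterior odds = 0.098901 × 14.000 = 1.3846, so P(H|E) = 1.3846/(1+1.3846) = 0.581.

P(H | E) ≈ 0.581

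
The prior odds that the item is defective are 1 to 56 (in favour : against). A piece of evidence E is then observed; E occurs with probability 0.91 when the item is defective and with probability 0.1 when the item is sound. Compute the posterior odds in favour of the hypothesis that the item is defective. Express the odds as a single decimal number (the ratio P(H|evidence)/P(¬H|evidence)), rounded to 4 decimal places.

Prior odds = 1/56 = 0.017857.
Likelihood ratio for E = 0.91/0.1 = 9.1000.
Posterior odds = prior odds × LR = 0.16250.

Posterior odds ≈ 0.1625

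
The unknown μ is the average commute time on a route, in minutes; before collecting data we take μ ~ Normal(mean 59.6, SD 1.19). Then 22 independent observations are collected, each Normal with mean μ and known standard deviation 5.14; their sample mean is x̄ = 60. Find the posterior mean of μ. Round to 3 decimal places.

Prior precision 1/τ₀² = 1/1.19² = 0.706165; data precision n/σ² = 22/5.14² = 0.832715.
Posterior precision = 0.706165 + 0.832715 = 1.53888.
Posterior mean = (0.706165·59.6 + 0.832715·60) / 1.53888 = 59.816.

Posterior mean ≈ 59.816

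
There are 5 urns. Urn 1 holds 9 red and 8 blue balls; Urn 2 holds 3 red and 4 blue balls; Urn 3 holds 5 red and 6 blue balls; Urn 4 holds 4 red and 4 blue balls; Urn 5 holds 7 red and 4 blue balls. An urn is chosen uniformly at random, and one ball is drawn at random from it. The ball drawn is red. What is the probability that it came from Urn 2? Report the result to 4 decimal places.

Tabulate prior·likelihood by source: [1] prior 0.2, lik 0.5294, product 0.1059; [2] prior 0.2, lik 0.4286, product 0.08571; [3] prior 0.2, lik 0.4545, product 0.09091; [4] prior 0.2, lik 0.5, product 0.1000; [5] prior 0.2, lik 0.6364, product 0.1273.
Normalizing constant = 0.50978; the posterior for Urn 2 is its product over the sum, 0.08571/0.50978 = 0.1681.

Posterior probability ≈ 0.1681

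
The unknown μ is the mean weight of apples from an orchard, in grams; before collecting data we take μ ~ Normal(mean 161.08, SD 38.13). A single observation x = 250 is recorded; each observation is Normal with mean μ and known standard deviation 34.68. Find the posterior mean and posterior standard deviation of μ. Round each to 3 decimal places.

Prior precision 1/τ₀² = 1/38.13² = 0.00068781; data precision n/σ² = 1/34.68² = 0.00083146.
Posterior precision = 0.00068781 + 0.00083146 = 0.00151927, giving posterior SD = 1/√0.00151927 = 25.656.
Posterior mean = (0.00068781·161.08 + 0.00083146·250) / 0.00151927 = 209.744.

Posterior mean ≈ 209.744; posterior SD ≈ 25.656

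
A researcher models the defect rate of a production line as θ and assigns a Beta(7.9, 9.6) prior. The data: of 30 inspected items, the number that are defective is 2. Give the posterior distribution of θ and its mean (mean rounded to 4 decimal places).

Posterior: Beta(9.9, 37.6); mean ≈ 0.2084

The binomial likelihood is conjugate to the Beta prior: with 2 successes and 28 failures, the posterior is Beta(7.9+2, 9.6+28) = Beta(9.9, 37.6).
E[θ | data] = 9.9/(9.9+37.6) = 0.2084.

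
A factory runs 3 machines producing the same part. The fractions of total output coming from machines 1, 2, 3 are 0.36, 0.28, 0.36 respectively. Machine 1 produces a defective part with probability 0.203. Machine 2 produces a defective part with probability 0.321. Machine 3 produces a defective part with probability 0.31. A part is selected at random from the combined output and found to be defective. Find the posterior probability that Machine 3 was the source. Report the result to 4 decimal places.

Posterior probability ≈ 0.4065

P(defective|M1) = 0.203; P(defective|M2) = 0.321; P(defective|M3) = 0.31.
Prior × likelihood for each source: 0.36·0.203=0.07308, 0.28·0.321=0.08988, 0.36·0.31=0.1116. Summing gives P(defective) = 0.27456.
P(Machine 3 | defective) = 0.1116 / 0.27456 = 0.4065.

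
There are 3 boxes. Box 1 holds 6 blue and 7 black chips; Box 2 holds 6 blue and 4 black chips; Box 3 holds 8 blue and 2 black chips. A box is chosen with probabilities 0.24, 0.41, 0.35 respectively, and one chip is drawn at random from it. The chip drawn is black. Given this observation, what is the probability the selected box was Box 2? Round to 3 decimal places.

P(black|Box 1) = 0.5385; P(black|Box 2) = 0.4; P(black|Box 3) = 0.2.
Prior × likelihood for each source: 0.24·0.5385=0.1292, 0.41·0.4=0.1640, 0.35·0.2=0.07000. Summing gives P(black) = 0.36323.
P(Box 2 | black) = 0.1640 / 0.36323 = 0.452.

Posterior probability ≈ 0.452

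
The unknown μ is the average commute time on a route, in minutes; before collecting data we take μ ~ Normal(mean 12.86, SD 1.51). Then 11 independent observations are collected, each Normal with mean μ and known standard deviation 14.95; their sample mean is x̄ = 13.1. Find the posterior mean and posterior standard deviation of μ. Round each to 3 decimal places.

Prior precision 1/τ₀² = 1/1.51² = 0.438577; data precision n/σ² = 11/14.95² = 0.0492165.
Posterior precision = 0.438577 + 0.0492165 = 0.487794, giving posterior SD = 1/√0.487794 = 1.432.
Posterior mean = (0.438577·12.86 + 0.0492165·13.1) / 0.487794 = 12.884.

Posterior mean ≈ 12.884; posterior SD ≈ 1.432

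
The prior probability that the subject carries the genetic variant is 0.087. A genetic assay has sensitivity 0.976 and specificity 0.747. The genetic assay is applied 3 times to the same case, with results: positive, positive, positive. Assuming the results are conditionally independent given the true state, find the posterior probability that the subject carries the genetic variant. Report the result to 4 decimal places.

Let H be the event that the subject carries the genetic variant; start with P(H) = 0.087. P('positive'|H) = 0.976, P('positive'|¬H) = 0.253.
Update on result 1 ('positive'): P(H) ← 0.976·0.0870 / (0.976·0.0870 + 0.253·0.9130) = 0.084912/0.31590 = 0.2688.
Update on result 2 ('positive'): P(H) ← 0.976·0.2688 / (0.976·0.2688 + 0.253·0.7312) = 0.26234/0.44734 = 0.5865.
Update on result 3 ('positive'): P(H) ← 0.976·0.5865 / (0.976·0.5865 + 0.253·0.4135) = 0.57238/0.67701 = 0.8455.

Posterior P(H) ≈ 0.8455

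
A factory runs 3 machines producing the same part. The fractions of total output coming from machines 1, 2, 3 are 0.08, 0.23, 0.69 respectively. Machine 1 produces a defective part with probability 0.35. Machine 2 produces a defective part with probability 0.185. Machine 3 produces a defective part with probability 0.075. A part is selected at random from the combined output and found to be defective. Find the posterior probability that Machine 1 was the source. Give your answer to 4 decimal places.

Posterior probability ≈ 0.2289

P(defective|M1) = 0.35; P(defective|M2) = 0.185; P(defective|M3) = 0.075.
Prior × likelihood for each source: 0.08·0.35=0.02800, 0.23·0.185=0.04255, 0.69·0.075=0.05175. Summing gives P(defective) = 0.12230.
P(Machine 1 | defective) = 0.02800 / 0.12230 = 0.2289.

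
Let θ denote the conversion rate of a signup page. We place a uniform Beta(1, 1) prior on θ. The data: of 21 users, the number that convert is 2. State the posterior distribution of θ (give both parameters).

The binomial likelihood is conjugate to the Beta prior: with 2 successes and 19 failures, the posterior is Beta(1+2, 1+19) = Beta(3, 20).

Posterior: Beta(3, 20)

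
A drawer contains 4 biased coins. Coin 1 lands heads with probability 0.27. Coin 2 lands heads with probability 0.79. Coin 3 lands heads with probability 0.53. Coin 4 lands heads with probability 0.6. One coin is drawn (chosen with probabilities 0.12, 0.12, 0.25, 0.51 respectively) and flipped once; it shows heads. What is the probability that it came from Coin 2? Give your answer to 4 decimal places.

Tabulate prior·likelihood by source: [1] prior 0.12, lik 0.27, product 0.03240; [2] prior 0.12, lik 0.79, product 0.09480; [3] prior 0.25, lik 0.53, product 0.1325; [4] prior 0.51, lik 0.6, product 0.3060.
Normalizing constant = 0.56570; the posterior for Coin 2 is its product over the sum, 0.09480/0.56570 = 0.1676.

Posterior probability ≈ 0.1676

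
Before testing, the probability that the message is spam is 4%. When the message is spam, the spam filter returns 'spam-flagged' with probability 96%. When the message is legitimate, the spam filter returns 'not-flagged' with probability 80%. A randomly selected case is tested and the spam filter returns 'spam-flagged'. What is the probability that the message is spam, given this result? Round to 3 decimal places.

Write H for 'the message is spam'. Prior odds H:¬H = 0.04/0.96 = 0.041667. For the 'spam-flagged' outcome, the likelihood ratio is 0.96/0.2 = 4.8000.
Posterior odds = 0.041667 × 4.8000 = 0.20000, so P(H|E) = 0.20000/(1+0.20000) = 0.167.

P(H | E) ≈ 0.167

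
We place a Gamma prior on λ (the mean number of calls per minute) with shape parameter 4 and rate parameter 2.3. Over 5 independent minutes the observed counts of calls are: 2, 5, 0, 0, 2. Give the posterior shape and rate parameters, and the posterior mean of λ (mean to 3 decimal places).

Total count ∑xᵢ = 9 over n = 5 minutes.
Gamma is conjugate to the Poisson likelihood: posterior is Gamma(shape = 4+9 = 13, rate = 2.3+5 = 7.3).
E[λ | data] = 13/7.3 = 1.781.

Posterior: Gamma(shape=13, rate=7.3); mean ≈ 1.781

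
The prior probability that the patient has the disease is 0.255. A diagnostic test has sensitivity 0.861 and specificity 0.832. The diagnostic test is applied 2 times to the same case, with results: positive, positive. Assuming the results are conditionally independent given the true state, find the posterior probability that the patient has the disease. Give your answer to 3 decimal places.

Posterior P(H) ≈ 0.900

Let H be the event that the patient has the disease; start with P(H) = 0.255. P('positive'|H) = 0.861, P('positive'|¬H) = 0.168.
Update on result 1 ('positive'): P(H) ← 0.861·0.2550 / (0.861·0.2550 + 0.168·0.7450) = 0.21956/0.34471 = 0.6369.
Update on result 2 ('positive'): P(H) ← 0.861·0.6369 / (0.861·0.6369 + 0.168·0.3631) = 0.54839/0.60938 = 0.8999.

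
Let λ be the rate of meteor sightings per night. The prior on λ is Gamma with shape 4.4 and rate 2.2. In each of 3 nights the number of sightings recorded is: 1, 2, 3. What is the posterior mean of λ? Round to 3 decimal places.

Posterior mean ≈ 2.000

Total count ∑xᵢ = 6 over n = 3 nights.
Gamma is conjugate to the Poisson likelihood: posterior is Gamma(shape = 4.4+6 = 10.4, rate = 2.2+3 = 5.2).
Posterior mean = shape/rate = 10.4/5.2 = 2.000.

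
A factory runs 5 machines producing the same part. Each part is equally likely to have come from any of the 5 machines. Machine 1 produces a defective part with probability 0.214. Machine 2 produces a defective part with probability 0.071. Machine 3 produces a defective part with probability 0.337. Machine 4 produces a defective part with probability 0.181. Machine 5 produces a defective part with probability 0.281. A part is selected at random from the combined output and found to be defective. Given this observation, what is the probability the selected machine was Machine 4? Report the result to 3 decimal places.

Tabulate prior·likelihood by source: [1] prior 0.2, lik 0.214, product 0.04280; [2] prior 0.2, lik 0.071, product 0.01420; [3] prior 0.2, lik 0.337, product 0.06740; [4] prior 0.2, lik 0.181, product 0.03620; [5] prior 0.2, lik 0.281, product 0.05620.
Normalizing constant = 0.21680; the posterior for Machine 4 is its product over the sum, 0.03620/0.21680 = 0.167.

Posterior probability ≈ 0.167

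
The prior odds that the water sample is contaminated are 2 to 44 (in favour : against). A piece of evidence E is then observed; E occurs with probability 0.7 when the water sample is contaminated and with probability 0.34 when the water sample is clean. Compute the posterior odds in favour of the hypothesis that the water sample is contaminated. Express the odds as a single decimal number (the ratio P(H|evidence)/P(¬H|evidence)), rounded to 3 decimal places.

Prior odds = 2/44 = 0.045455. In log-odds, ln(0.045455) = -3.0910.
Add log likelihood ratio: ln(2.0588) = 0.72213.
Posterior log-odds = -2.3689, so posterior odds = exp(-2.3689) = 0.093583.

Posterior odds ≈ 0.094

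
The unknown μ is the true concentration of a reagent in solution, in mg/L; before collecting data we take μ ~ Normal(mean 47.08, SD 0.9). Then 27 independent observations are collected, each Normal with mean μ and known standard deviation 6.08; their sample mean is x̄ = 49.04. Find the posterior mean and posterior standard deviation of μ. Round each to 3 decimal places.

Posterior mean ≈ 47.809; posterior SD ≈ 0.713

Prior precision 1/τ₀² = 1/0.9² = 1.23457; data precision n/σ² = 27/6.08² = 0.730393.
Posterior precision = 1.23457 + 0.730393 = 1.96496, giving posterior SD = 1/√1.96496 = 0.713.
Posterior mean = (1.23457·47.08 + 0.730393·49.04) / 1.96496 = 47.809.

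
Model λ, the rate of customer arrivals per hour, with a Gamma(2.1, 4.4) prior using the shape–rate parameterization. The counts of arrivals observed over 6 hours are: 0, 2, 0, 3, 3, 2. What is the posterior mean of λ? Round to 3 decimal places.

The Poisson likelihood adds the total count to the shape and the number of exposure periods to the rate. Here ∑xᵢ = 10 and n = 6, so shape 2.1→12.1 and rate 4.4→10.4.
E[λ | data] = 12.1/10.4 = 1.163.

Posterior mean ≈ 1.163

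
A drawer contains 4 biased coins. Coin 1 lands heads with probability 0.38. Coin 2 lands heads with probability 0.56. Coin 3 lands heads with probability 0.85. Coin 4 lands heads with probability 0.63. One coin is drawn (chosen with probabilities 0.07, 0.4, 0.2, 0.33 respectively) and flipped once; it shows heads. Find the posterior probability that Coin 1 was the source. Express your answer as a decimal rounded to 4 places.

Posterior probability ≈ 0.0423

P(heads|C1) = 0.38; P(heads|C2) = 0.56; P(heads|C3) = 0.85; P(heads|C4) = 0.63.
Prior × likelihood for each source: 0.07·0.38=0.02660, 0.4·0.56=0.2240, 0.2·0.85=0.1700, 0.33·0.63=0.2079. Summing gives P(heads) = 0.62850.
P(Coin 1 | heads) = 0.02660 / 0.62850 = 0.0423.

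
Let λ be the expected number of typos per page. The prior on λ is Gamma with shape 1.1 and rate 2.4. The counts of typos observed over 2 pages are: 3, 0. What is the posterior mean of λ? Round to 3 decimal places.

Posterior mean ≈ 0.932

The Poisson likelihood adds the total count to the shape and the number of exposure periods to the rate. Here ∑xᵢ = 3 and n = 2, so shape 1.1→4.1 and rate 2.4→4.4.
Posterior mean = shape/rate = 4.1/4.4 = 0.932.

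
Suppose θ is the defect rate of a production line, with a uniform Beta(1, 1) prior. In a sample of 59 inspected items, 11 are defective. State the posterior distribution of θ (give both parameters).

The binomial likelihood is conjugate to the Beta prior: with 11 successes and 48 failures, the posterior is Beta(1+11, 1+48) = Beta(12, 49).

Posterior: Beta(12, 49)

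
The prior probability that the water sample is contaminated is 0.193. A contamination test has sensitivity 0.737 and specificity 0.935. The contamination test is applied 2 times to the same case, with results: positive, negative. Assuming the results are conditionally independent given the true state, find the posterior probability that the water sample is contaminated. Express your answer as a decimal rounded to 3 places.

With H the event that the water sample is contaminated, the joint likelihood of the observed sequence is P(data|H) = 0.737·0.263 = 0.19383 and P(data|¬H) = 0.065·0.935 = 0.060775.
Bayes: P(H|data) = 0.193·0.19383 / (0.193·0.19383 + 0.807·0.060775) = 0.037409/0.086455 = 0.4327.

Posterior P(H) ≈ 0.433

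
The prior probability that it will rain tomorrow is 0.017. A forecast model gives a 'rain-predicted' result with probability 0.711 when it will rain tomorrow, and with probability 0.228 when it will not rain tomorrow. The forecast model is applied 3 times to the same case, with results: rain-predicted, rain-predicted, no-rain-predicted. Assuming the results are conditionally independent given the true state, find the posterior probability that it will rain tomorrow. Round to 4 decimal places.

Posterior P(H) ≈ 0.0592

Let H be the event that it will rain tomorrow; start with P(H) = 0.017. P('rain-predicted'|H) = 0.711, P('rain-predicted'|¬H) = 0.228.
Update on result 1 ('rain-predicted'): P(H) ← 0.711·0.0170 / (0.711·0.0170 + 0.228·0.9830) = 0.012087/0.23621 = 0.0512.
Update on result 2 ('rain-predicted'): P(H) ← 0.711·0.0512 / (0.711·0.0512 + 0.228·0.9488) = 0.036382/0.25272 = 0.1440.
Update on result 3 ('no-rain-predicted'): P(H) ← 0.289·0.1440 / (0.289·0.1440 + 0.772·0.8560) = 0.041606/0.70246 = 0.0592.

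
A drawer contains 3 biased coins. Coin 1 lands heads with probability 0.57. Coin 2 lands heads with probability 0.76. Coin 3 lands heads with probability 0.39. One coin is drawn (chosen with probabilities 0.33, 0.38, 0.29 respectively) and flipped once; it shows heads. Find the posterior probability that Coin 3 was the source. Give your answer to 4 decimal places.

Posterior probability ≈ 0.1917

Tabulate prior·likelihood by source: [1] prior 0.33, lik 0.57, product 0.1881; [2] prior 0.38, lik 0.76, product 0.2888; [3] prior 0.29, lik 0.39, product 0.1131.
Normalizing constant = 0.59000; the posterior for Coin 3 is its product over the sum, 0.1131/0.59000 = 0.1917.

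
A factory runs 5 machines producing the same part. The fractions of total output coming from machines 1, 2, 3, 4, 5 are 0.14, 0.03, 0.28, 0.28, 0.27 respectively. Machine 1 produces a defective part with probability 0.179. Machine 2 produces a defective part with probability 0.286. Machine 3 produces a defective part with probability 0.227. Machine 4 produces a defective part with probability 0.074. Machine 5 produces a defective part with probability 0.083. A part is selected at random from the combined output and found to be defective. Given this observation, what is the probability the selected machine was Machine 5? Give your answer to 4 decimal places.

Posterior probability ≈ 0.1597

P(defective|M1) = 0.179; P(defective|M2) = 0.286; P(defective|M3) = 0.227; P(defective|M4) = 0.074; P(defective|M5) = 0.083.
Prior × likelihood for each source: 0.14·0.179=0.02506, 0.03·0.286=0.008580, 0.28·0.227=0.06356, 0.28·0.074=0.02072, 0.27·0.083=0.02241. Summing gives P(defective) = 0.14033.
P(Machine 5 | defective) = 0.02241 / 0.14033 = 0.1597.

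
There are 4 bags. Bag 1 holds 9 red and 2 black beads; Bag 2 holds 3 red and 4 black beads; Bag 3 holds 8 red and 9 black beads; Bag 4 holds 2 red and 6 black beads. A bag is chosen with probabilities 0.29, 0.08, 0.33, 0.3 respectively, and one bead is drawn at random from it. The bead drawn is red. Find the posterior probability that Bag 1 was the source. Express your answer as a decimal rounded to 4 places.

P(red|Bag 1) = 0.8182; P(red|Bag 2) = 0.4286; P(red|Bag 3) = 0.4706; P(red|Bag 4) = 0.25.
Prior × likelihood for each source: 0.29·0.8182=0.2373, 0.08·0.4286=0.03429, 0.33·0.4706=0.1553, 0.3·0.25=0.07500. Summing gives P(red) = 0.50185.
P(Bag 1 | red) = 0.2373 / 0.50185 = 0.4728.

Posterior probability ≈ 0.4728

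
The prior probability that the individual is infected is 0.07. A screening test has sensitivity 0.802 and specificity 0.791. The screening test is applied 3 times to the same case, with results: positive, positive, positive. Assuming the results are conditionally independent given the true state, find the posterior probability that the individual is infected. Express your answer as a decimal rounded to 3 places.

With H the event that the individual is infected, the joint likelihood of the observed sequence is P(data|H) = 0.802·0.802·0.802 = 0.51585 and P(data|¬H) = 0.209·0.209·0.209 = 0.0091293.
Bayes: P(H|data) = 0.07·0.51585 / (0.07·0.51585 + 0.93·0.0091293) = 0.036109/0.044600 = 0.8096.

Posterior P(H) ≈ 0.810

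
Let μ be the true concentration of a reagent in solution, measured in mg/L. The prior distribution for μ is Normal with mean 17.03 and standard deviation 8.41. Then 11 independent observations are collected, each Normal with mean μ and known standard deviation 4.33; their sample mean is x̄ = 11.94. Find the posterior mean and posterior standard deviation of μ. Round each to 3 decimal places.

Posterior mean ≈ 12.060; posterior SD ≈ 1.290

Prior precision 1/τ₀² = 1/8.41² = 0.0141387; data precision n/σ² = 11/4.33² = 0.586701.
Posterior precision = 0.0141387 + 0.586701 = 0.600840, giving posterior SD = 1/√0.600840 = 1.290.
Posterior mean = (0.0141387·17.03 + 0.586701·11.94) / 0.600840 = 12.060.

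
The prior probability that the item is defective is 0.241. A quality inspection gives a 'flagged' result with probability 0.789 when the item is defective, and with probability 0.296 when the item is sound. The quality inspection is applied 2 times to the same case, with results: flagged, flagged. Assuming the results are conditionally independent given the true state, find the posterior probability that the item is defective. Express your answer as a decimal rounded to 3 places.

Posterior P(H) ≈ 0.693

Let H be the event that the item is defective; start with P(H) = 0.241. P('flagged'|H) = 0.789, P('flagged'|¬H) = 0.296.
Update on result 1 ('flagged'): P(H) ← 0.789·0.2410 / (0.789·0.2410 + 0.296·0.7590) = 0.19015/0.41481 = 0.4584.
Update on result 2 ('flagged'): P(H) ← 0.789·0.4584 / (0.789·0.4584 + 0.296·0.5416) = 0.36168/0.52199 = 0.6929.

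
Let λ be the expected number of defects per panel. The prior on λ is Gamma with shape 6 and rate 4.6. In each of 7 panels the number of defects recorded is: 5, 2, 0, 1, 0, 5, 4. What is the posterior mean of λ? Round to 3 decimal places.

The Poisson likelihood adds the total count to the shape and the number of exposure periods to the rate. Here ∑xᵢ = 17 and n = 7, so shape 6→23 and rate 4.6→11.6.
Posterior mean = shape/rate = 23/11.6 = 1.983.

Posterior mean ≈ 1.983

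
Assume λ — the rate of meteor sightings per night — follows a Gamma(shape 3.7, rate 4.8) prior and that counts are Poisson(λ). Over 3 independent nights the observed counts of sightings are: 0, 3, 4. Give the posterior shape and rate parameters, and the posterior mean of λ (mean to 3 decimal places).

Total count ∑xᵢ = 7 over n = 3 nights.
Gamma is conjugate to the Poisson likelihood: posterior is Gamma(shape = 3.7+7 = 10.7, rate = 4.8+3 = 7.8).
Posterior mean = shape/rate = 10.7/7.8 = 1.372.

Posterior: Gamma(shape=10.7, rate=7.8); mean ≈ 1.372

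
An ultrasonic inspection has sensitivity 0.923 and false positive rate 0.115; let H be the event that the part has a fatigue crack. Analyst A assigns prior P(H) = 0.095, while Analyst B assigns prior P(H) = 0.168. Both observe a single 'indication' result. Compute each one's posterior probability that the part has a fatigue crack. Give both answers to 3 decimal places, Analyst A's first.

P('+'|H) = 0.923, P('+'|¬H) = 0.115.
Analyst A: numerator 0.923·0.095 = 0.087685; evidence = 0.087685+0.115·0.905 = 0.19176; posterior = 0.457.
Analyst B: numerator 0.923·0.168 = 0.15506; evidence = 0.15506+0.115·0.832 = 0.25074; posterior = 0.618.

Analyst A: 0.457; Analyst B: 0.618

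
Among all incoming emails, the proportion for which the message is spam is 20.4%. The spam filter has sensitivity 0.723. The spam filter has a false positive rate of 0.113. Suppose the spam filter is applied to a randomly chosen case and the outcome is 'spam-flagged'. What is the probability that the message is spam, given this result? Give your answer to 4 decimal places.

P(H | E) ≈ 0.6212

Let H be the event that the message is spam. P(H) = 0.204, so P(¬H) = 0.796. With E the 'spam-flagged' result, P(E|H) = 0.723 and P(E|¬H) = 0.113.
P(E) = 0.723·0.204 + 0.113·0.796 = 0.14749 + 0.089948 = 0.23744.
By Bayes' theorem, P(H|E) = 0.14749 / 0.23744 = 0.6212.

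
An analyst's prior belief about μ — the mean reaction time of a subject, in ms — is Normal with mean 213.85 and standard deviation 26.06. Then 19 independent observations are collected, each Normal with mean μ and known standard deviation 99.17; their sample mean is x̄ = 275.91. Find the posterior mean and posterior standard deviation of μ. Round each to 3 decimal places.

Prior precision 1/τ₀² = 1/26.06² = 0.00147249; data precision n/σ² = 19/99.17² = 0.00193194.
Posterior precision = 0.00147249 + 0.00193194 = 0.00340442, giving posterior SD = 1/√0.00340442 = 17.139.
Posterior mean = (0.00147249·213.85 + 0.00193194·275.91) / 0.00340442 = 249.068.

Posterior mean ≈ 249.068; posterior SD ≈ 17.139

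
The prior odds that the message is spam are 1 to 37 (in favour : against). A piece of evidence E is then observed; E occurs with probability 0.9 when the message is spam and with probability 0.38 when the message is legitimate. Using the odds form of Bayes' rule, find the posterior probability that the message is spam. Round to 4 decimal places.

Prior odds = 1/37 = 0.027027. In log-odds, ln(0.027027) = -3.6109.
Add log likelihood ratio: ln(2.3684) = 0.86222.
Posterior log-odds = -2.7487, so posterior odds = exp(-2.7487) = 0.064011. Converting, P(H|E) = 0.064011/1.0640 = 0.0602.

Posterior probability ≈ 0.0602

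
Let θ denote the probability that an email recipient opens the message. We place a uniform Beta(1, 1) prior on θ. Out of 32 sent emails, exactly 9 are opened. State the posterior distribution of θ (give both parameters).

Posterior: Beta(10, 24)

The binomial likelihood is conjugate to the Beta prior: with 9 successes and 23 failures, the posterior is Beta(1+9, 1+23) = Beta(10, 24).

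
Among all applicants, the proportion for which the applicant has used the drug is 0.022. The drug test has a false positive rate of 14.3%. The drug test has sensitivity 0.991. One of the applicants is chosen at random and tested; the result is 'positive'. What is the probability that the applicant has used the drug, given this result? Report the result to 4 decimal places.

P(H | E) ≈ 0.1349

Write H for 'the applicant has used the drug'. Prior odds H:¬H = 0.022/0.978 = 0.022495. For the 'positive' outcome, the likelihood ratio is 0.991/0.143 = 6.9301.
Posterior odds = 0.022495 × 6.9301 = 0.15589, so P(H|E) = 0.15589/(1+0.15589) = 0.1349.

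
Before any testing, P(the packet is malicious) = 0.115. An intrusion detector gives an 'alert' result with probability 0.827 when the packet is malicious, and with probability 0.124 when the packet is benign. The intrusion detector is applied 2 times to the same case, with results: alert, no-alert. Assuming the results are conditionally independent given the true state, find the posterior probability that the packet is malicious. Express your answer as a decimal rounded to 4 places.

Posterior P(H) ≈ 0.1461

With H the event that the packet is malicious, the joint likelihood of the observed sequence is P(data|H) = 0.827·0.173 = 0.14307 and P(data|¬H) = 0.124·0.876 = 0.10862.
Bayes: P(H|data) = 0.115·0.14307 / (0.115·0.14307 + 0.885·0.10862) = 0.016453/0.11259 = 0.1461.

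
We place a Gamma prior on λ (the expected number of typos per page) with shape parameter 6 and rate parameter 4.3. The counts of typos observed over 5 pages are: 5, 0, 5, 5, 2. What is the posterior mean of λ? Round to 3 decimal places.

The Poisson likelihood adds the total count to the shape and the number of exposure periods to the rate. Here ∑xᵢ = 17 and n = 5, so shape 6→23 and rate 4.3→9.3.
Posterior mean = shape/rate = 23/9.3 = 2.473.

Posterior mean ≈ 2.473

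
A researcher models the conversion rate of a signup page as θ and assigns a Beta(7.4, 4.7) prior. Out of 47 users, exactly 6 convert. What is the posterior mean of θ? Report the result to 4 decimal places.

The binomial likelihood is conjugate to the Beta prior: with 6 successes and 41 failures, the posterior is Beta(7.4+6, 4.7+41) = Beta(13.4, 45.7).
Posterior mean = α/(α+β) = 13.4/59.1 = 0.2267.

Posterior mean ≈ 0.2267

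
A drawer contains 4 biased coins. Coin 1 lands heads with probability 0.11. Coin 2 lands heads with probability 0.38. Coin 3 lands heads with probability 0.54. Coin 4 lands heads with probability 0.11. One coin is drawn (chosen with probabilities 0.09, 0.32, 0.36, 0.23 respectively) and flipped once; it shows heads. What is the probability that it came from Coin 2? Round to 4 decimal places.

Posterior probability ≈ 0.3462

P(heads|C1) = 0.11; P(heads|C2) = 0.38; P(heads|C3) = 0.54; P(heads|C4) = 0.11.
Prior × likelihood for each source: 0.09·0.11=0.009900, 0.32·0.38=0.1216, 0.36·0.54=0.1944, 0.23·0.11=0.02530. Summing gives P(heads) = 0.35120.
P(Coin 2 | heads) = 0.1216 / 0.35120 = 0.3462.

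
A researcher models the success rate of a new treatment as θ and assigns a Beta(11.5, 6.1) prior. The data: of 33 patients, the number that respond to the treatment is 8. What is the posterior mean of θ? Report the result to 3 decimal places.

The binomial likelihood is conjugate to the Beta prior: with 8 successes and 25 failures, the posterior is Beta(11.5+8, 6.1+25) = Beta(19.5, 31.1).
E[θ | data] = 19.5/(19.5+31.1) = 0.385.

Posterior mean ≈ 0.385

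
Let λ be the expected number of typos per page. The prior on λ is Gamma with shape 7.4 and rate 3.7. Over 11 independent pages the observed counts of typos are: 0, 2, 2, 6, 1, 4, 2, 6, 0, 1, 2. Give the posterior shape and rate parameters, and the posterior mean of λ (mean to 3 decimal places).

Total count ∑xᵢ = 26 over n = 11 pages.
Gamma is conjugate to the Poisson likelihood: posterior is Gamma(shape = 7.4+26 = 33.4, rate = 3.7+11 = 14.7).
Posterior mean = shape/rate = 33.4/14.7 = 2.272.

Posterior: Gamma(shape=33.4, rate=14.7); mean ≈ 2.272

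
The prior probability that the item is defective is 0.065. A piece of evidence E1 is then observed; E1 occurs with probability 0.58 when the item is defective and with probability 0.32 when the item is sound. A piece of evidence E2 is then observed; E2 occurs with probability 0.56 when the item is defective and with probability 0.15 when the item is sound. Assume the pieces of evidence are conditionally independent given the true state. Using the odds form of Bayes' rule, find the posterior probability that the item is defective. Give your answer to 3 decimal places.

Prior odds = 0.065/(1−0.065) = 0.069519.
Likelihood ratio for E1 = 0.58/0.32 = 1.8125.
Likelihood ratio for E2 = 0.56/0.15 = 3.7333.
Posterior odds = prior odds × LR₁ × LR₂ = 0.47041.
Posterior probability = odds/(1+odds) = 0.47041/1.4704 = 0.320.

Posterior probability ≈ 0.320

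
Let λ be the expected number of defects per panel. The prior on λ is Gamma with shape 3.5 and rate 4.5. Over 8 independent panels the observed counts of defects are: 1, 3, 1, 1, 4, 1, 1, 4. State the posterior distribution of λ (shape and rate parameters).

Total count ∑xᵢ = 16 over n = 8 panels.
Gamma is conjugate to the Poisson likelihood: posterior is Gamma(shape = 3.5+16 = 19.5, rate = 4.5+8 = 12.5).

Posterior: Gamma(shape=19.5, rate=12.5)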